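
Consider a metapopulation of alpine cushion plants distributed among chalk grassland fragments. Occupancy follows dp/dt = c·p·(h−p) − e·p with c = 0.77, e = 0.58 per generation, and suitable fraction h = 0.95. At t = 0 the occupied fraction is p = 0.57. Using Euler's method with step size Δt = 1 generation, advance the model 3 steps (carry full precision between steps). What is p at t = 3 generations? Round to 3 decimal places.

Update rule: p ← p + [c·p·(h−p) − e·p]·Δt with Δt = 1.
  1  |  dp/dt·Δt = -0.163818  |  p_1 = 0.406182
  2  |  dp/dt·Δt = -0.065501  |  p_2 = 0.340681
  3  |  dp/dt·Δt = -0.037756  |  p_3 = 0.302925

0.303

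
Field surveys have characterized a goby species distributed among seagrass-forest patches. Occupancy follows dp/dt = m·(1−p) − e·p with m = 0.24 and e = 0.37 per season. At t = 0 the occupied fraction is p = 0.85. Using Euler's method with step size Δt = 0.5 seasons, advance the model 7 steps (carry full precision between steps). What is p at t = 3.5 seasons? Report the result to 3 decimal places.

Update rule: p ← p + [m·(1−p) − e·p]·Δt with Δt = 0.5.
step 1: Δp = -0.13925, p = 0.71075
step 2: Δp = -0.09678, p = 0.61397
step 3: Δp = -0.06726, p = 0.54671
step 4: Δp = -0.04675, p = 0.49996
step 5: Δp = -0.03249, p = 0.46747
step 6: Δp = -0.02258, p = 0.44489
step 7: Δp = -0.01569, p = 0.42920

0.429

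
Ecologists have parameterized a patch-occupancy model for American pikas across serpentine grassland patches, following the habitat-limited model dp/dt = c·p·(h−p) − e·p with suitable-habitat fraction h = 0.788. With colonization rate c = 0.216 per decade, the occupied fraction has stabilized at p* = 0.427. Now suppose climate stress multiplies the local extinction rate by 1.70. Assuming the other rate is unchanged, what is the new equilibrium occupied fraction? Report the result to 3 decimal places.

Balance c(h−p*) = e gives e = 0.216×(0.788 − 0.42700) = 0.07798.
New p* = 0.788 − e/c = 0.788 − 0.13257/0.21600 = 0.17425.

0.174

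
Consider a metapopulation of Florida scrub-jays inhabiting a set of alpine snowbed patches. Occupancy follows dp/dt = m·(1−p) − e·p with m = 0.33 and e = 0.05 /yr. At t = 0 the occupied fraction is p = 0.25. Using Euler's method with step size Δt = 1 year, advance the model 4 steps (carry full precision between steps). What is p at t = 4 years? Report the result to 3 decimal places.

0.777

Update rule: p ← p + [m·(1−p) − e·p]·Δt with Δt = 1.
t = 1: p = 0.25000 + (+0.23500) = 0.48500
t = 2: p = 0.48500 + (+0.14570) = 0.63070
t = 3: p = 0.63070 + (+0.09033) = 0.72103
t = 4: p = 0.72103 + (+0.05601) = 0.77704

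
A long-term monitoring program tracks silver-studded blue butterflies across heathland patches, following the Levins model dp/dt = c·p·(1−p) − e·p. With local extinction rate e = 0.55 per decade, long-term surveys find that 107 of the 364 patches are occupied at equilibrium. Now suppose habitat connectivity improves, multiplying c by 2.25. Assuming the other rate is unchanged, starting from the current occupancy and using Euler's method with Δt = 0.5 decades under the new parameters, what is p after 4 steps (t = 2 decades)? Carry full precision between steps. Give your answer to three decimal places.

Observed p* = 107/364 = 0.29396.
Balance c(1−p*) = e gives c = e/(1 − 0.29396) = 0.55/0.70604 = 0.77899.
Starting from p₀ = 0.29396; update p ← p + (dp/dt)·Δt with the new parameters.
t = 0.5: p = 0.29396 + (+0.10105) = 0.39500
t = 1: p = 0.39500 + (+0.10080) = 0.49581
t = 1.5: p = 0.49581 + (+0.08273) = 0.57853
t = 2: p = 0.57853 + (+0.05459) = 0.63312

0.633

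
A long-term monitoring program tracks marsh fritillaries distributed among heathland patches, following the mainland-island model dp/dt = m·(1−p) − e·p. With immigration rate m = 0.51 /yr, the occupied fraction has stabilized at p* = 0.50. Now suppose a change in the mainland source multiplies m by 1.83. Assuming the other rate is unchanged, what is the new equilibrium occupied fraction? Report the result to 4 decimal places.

Balance m(1−p*) = e·p* gives e = m(1−p*)/p* = 0.51×0.50000/0.50000 = 0.51000.
New p* = m/(m+e) = 0.93330/(0.93330+0.51000) = 0.64664.

0.6466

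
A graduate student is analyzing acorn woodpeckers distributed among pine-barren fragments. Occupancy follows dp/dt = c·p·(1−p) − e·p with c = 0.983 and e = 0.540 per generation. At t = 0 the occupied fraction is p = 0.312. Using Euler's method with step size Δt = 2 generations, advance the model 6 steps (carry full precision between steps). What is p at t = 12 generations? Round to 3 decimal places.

Update rule: p ← p + [c·p·(1−p) − e·p]·Δt with Δt = 2.
p: 0.31200 → 0.39705  (Δp = +0.08505)
p: 0.39705 → 0.43890  (Δp = +0.04185)
p: 0.43890 → 0.44905  (Δp = +0.01015)
p: 0.44905 → 0.45047  (Δp = +0.00142)
p: 0.45047 → 0.45064  (Δp = +0.00017)
p: 0.45064 → 0.45066  (Δp = +0.00002)

0.451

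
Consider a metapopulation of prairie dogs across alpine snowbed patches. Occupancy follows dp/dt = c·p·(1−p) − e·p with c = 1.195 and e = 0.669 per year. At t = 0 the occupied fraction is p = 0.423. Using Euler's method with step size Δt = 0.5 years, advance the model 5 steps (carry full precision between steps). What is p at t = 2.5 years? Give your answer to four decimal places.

0.4363

Update rule: p ← p + [c·p·(1−p) − e·p]·Δt with Δt = 0.5.
t = 0.5: p = 0.42300 + (+0.00434) = 0.42734
t = 1: p = 0.42734 + (+0.00328) = 0.43061
t = 1.5: p = 0.43061 + (+0.00246) = 0.43307
t = 2: p = 0.43307 + (+0.00184) = 0.43491
t = 2.5: p = 0.43491 + (+0.00137) = 0.43627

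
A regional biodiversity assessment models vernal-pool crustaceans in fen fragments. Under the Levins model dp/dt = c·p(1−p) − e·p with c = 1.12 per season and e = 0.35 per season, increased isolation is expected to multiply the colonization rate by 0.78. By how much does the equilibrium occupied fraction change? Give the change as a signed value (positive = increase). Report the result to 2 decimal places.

-0.09

Before: p* = 1 − 0.35/1.12 = 0.6875.
After the change, c = 0.8736, e = 0.35, so p* = 1 − 0.35/0.8736 = 0.5994.
Δp* = 0.5994 − 0.6875 = -0.0881.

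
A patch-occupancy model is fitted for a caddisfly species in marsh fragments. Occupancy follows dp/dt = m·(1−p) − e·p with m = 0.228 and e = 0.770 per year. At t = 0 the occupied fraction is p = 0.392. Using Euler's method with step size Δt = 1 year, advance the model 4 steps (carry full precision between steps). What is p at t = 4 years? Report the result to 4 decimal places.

Update rule: p ← p + [m·(1−p) − e·p]·Δt with Δt = 1.
step 1: Δp = -0.16322, p = 0.22878
step 2: Δp = -0.00033, p = 0.22846
step 3: Δp = -0.00000, p = 0.22846
step 4: Δp = -0.00000, p = 0.22846

0.2285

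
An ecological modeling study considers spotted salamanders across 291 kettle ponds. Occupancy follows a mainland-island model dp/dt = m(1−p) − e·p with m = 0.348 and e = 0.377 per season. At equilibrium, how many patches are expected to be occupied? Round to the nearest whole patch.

140

p* = m/(m+e) = 0.348/0.7250 = 0.4800.
Expected occupied patches = N × p* = 291 × 0.4800 = 139.68 ≈ 140.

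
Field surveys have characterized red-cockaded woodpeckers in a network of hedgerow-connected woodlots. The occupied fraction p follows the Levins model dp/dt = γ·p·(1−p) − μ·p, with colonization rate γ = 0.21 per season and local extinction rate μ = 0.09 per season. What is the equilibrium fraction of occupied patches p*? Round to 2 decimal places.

0.57

At equilibrium, colonization balances extinction: γ·p*·(1−p*) = μ·p*.
So p* = 1 − μ/γ = 1 − 0.09/0.21 = 1 − 0.4286 = 0.5714.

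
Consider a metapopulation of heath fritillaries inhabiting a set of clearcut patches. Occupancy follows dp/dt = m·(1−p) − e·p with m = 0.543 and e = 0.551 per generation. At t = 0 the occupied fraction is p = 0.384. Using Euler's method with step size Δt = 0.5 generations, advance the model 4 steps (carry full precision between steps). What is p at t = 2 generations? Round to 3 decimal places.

0.492

Update rule: p ← p + [m·(1−p) − e·p]·Δt with Δt = 0.5.
t = 0.5: p = 0.38400 + (+0.06145) = 0.44545
t = 1: p = 0.44545 + (+0.02784) = 0.47329
t = 1.5: p = 0.47329 + (+0.01261) = 0.48590
t = 2: p = 0.48590 + (+0.00571) = 0.49161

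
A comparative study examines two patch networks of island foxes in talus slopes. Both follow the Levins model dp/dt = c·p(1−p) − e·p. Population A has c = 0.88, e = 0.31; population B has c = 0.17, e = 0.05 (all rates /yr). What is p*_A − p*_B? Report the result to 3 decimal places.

-0.058

A: p*_A = 1 − 0.31/0.88 = 0.6477.
B: p*_B = 1 − 0.05/0.17 = 0.7059.
p*_A − p*_B = 0.6477 − 0.7059 = -0.0582.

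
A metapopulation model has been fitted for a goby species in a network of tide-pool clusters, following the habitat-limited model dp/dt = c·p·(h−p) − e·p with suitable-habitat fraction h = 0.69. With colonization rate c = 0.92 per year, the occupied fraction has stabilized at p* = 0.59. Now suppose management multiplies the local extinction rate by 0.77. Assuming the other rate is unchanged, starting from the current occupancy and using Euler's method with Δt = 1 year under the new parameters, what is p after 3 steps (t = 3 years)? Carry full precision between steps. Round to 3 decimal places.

Balance c(h−p*) = e gives e = 0.92×(0.69 − 0.59000) = 0.09200.
Starting from p₀ = 0.59000; update p ← p + (dp/dt)·Δt with the new parameters.
t = 1: p = 0.59000 + (+0.01248) = 0.60248
t = 2: p = 0.60248 + (+0.00583) = 0.60831
t = 3: p = 0.60831 + (+0.00262) = 0.61094

0.611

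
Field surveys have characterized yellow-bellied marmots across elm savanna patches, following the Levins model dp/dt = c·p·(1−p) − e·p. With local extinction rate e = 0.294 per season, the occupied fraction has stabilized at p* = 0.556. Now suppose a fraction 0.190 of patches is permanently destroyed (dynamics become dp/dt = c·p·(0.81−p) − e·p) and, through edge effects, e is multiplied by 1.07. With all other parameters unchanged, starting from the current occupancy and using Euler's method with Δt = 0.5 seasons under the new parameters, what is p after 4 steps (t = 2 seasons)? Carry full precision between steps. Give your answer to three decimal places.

0.441

Balance c(1−p*) = e gives c = e/(1 − 0.55600) = 0.294/0.44400 = 0.66216.
Starting from p₀ = 0.55600; update p ← p + (dp/dt)·Δt with the new parameters.
p: 0.55600 → 0.51530  (Δp = -0.04070)
p: 0.51530 → 0.48453  (Δp = -0.03077)
p: 0.48453 → 0.46053  (Δp = -0.02400)
p: 0.46053 → 0.44138  (Δp = -0.01915)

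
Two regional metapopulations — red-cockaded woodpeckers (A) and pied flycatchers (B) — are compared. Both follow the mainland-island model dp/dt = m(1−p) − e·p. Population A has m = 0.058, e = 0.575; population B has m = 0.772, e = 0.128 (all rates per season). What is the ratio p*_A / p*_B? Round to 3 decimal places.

0.107

A: p*_A = m/(m+e) = 0.058/0.6330 = 0.0916.
B: p*_B = 0.772/0.9000 = 0.8578.
p*_A / p*_B = 0.0916/0.8578 = 0.1068.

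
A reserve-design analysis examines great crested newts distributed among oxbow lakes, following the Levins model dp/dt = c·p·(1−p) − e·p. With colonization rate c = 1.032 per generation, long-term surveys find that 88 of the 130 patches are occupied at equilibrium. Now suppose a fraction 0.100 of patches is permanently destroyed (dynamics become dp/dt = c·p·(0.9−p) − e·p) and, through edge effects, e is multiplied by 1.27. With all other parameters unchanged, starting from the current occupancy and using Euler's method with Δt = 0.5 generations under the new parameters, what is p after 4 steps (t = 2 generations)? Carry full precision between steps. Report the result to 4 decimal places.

0.5318

Observed p* = 88/130 = 0.67692.
Balance c(1−p*) = e gives e = 1.032×(1 − 0.67692) = 0.33342.
Starting from p₀ = 0.67692; update p ← p + (dp/dt)·Δt with the new parameters.
step 1: Δp = -0.06540, p = 0.61152
step 2: Δp = -0.03844, p = 0.57308
step 3: Δp = -0.02466, p = 0.54842
step 4: Δp = -0.01662, p = 0.53180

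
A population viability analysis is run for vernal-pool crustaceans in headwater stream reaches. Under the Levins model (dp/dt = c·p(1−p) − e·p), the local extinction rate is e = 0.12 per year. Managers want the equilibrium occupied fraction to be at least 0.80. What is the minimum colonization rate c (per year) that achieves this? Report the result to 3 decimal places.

p* = 1 − e/c ≥ 0.80 requires e/c ≤ 0.2000, i.e. c ≥ e/0.2000.
c_min = 0.12/0.2000 = 0.6000.

0.600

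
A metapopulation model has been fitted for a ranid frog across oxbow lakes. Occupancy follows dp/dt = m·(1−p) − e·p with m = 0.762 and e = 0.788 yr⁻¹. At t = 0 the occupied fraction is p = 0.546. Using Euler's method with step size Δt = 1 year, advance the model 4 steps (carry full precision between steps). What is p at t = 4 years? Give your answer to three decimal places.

Update rule: p ← p + [m·(1−p) − e·p]·Δt with Δt = 1.
t = 1: p = 0.54600 + (-0.08430) = 0.46170
t = 2: p = 0.46170 + (+0.04637) = 0.50806
t = 3: p = 0.50806 + (-0.02550) = 0.48256
t = 4: p = 0.48256 + (+0.01403) = 0.49659

0.497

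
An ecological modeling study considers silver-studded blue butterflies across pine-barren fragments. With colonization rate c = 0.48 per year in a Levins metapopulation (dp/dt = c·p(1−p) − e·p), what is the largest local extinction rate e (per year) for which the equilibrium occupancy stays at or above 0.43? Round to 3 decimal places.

1 − e/c ≥ 0.43 ⇒ e ≤ c(1 − 0.43) = 0.48 × 0.5700.
e_max = 0.2736.

0.274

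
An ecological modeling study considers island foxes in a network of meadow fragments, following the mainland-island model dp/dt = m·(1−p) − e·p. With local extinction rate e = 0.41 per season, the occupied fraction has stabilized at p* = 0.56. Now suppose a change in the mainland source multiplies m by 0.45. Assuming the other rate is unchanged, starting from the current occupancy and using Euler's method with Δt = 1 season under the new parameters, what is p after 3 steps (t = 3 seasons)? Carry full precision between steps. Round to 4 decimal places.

Balance m(1−p*) = e·p* gives m = e·p*/(1−p*) = 0.41×0.56000/0.44000 = 0.52182.
Starting from p₀ = 0.56000; update p ← p + (dp/dt)·Δt with the new parameters.
  1  |  dp/dt·Δt = -0.126280  |  p_1 = 0.433720
  2  |  dp/dt·Δt = -0.044852  |  p_2 = 0.388868
  3  |  dp/dt·Δt = -0.015931  |  p_3 = 0.372937

0.3729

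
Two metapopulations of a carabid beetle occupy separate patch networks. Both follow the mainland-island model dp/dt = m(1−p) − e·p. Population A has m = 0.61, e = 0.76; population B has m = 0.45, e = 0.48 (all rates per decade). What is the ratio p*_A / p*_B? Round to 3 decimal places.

0.920

A: p*_A = m/(m+e) = 0.61/1.3700 = 0.4453.
B: p*_B = 0.45/0.9300 = 0.4839.
p*_A / p*_B = 0.4453/0.4839 = 0.9202.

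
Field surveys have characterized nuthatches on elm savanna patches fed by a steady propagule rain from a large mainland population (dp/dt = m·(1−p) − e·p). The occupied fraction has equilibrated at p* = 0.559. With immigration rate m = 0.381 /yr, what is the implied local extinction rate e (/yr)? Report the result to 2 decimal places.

At equilibrium m(1−p*) = e·p*, so e = m(1−p*)/p*.
e = 0.381 × 0.4410 / 0.559 = 0.3006.

0.30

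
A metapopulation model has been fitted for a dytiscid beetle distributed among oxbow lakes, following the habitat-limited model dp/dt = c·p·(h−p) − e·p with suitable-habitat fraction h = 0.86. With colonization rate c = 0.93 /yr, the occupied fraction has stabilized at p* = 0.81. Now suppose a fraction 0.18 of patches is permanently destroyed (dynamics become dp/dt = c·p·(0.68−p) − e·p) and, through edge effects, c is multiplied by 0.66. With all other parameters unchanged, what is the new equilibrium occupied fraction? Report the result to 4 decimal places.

Balance c(h−p*) = e gives e = 0.93×(0.86 − 0.81000) = 0.04650.
New p* = 0.68 − e/c = 0.68 − 0.04650/0.61380 = 0.60424.

0.6042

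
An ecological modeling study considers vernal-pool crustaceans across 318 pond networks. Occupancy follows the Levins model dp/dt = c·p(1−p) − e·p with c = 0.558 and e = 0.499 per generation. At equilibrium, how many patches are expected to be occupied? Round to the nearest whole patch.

p* = 1 − e/c = 1 − 0.499/0.558 = 0.1057.
Expected occupied patches = N × p* = 318 × 0.1057 = 33.62 ≈ 34.

34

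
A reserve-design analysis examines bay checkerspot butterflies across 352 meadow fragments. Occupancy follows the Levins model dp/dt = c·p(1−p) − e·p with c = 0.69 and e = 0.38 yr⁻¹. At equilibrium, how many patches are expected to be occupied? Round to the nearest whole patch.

p* = 1 − e/c = 1 − 0.38/0.69 = 0.4493.
Expected occupied patches = N × p* = 352 × 0.4493 = 158.14 ≈ 158.

158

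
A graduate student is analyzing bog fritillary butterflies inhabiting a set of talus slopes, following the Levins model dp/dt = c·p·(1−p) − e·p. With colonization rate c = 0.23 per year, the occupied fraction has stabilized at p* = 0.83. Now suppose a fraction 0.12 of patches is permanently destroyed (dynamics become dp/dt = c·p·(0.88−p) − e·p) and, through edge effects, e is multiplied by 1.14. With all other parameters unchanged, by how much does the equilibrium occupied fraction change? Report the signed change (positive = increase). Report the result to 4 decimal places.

Balance c(1−p*) = e gives e = 0.23×(1 − 0.83000) = 0.03910.
New p* = 0.88 − e/c = 0.88 − 0.04457/0.23000 = 0.68622.
Δp* = 0.68622 − 0.83000 = -0.14378.

-0.1438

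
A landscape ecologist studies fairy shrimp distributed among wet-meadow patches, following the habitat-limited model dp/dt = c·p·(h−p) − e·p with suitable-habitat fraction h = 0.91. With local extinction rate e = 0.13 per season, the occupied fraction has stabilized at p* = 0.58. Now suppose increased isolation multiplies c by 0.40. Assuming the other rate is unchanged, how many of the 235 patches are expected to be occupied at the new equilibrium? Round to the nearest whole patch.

Balance c(h−p*) = e gives c = e/(0.91 − 0.58000) = 0.13/0.33000 = 0.39394.
New p* = 0.91 − e/c = 0.91 − 0.13000/0.15758 = 0.08502.
Expected occupied = 235 × 0.08502 = 19.98 ≈ 20.

20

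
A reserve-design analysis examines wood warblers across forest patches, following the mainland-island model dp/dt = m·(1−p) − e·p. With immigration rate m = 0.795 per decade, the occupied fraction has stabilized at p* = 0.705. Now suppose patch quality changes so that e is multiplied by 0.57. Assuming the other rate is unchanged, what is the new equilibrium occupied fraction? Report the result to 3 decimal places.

0.807

Balance m(1−p*) = e·p* gives e = m(1−p*)/p* = 0.795×0.29500/0.70500 = 0.33266.
New p* = m/(m+e) = 0.79500/(0.79500+0.18962) = 0.80742.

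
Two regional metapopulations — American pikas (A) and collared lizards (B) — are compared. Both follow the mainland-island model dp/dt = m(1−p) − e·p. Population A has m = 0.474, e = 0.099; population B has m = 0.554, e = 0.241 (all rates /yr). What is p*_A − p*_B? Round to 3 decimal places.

A: p*_A = m/(m+e) = 0.474/0.5730 = 0.8272.
B: p*_B = 0.554/0.7950 = 0.6969.
p*_A − p*_B = 0.8272 − 0.6969 = 0.1304.

0.130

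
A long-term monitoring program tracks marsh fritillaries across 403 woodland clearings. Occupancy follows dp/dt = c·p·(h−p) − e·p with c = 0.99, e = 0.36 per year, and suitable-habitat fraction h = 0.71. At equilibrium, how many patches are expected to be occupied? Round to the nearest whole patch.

p* = h − e/c = 0.71 − 0.3636 = 0.3464.
Expected occupied patches = N × p* = 403 × 0.3464 = 139.58 ≈ 140.

140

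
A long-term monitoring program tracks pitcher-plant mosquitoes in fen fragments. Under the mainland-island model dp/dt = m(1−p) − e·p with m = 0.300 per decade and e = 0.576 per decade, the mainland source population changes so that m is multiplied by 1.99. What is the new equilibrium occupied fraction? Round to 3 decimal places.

Before: p* = 0.300/(0.300+0.576) = 0.3425.
After: m = 0.597, e = 0.576; p* = 0.597/1.1730 = 0.5090.

0.509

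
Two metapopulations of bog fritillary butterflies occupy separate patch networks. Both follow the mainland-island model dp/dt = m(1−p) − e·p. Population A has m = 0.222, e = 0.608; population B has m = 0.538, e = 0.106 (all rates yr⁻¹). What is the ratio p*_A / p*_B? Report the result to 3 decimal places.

A: p*_A = m/(m+e) = 0.222/0.8300 = 0.2675.
B: p*_B = 0.538/0.6440 = 0.8354.
p*_A / p*_B = 0.2675/0.8354 = 0.3202.

0.320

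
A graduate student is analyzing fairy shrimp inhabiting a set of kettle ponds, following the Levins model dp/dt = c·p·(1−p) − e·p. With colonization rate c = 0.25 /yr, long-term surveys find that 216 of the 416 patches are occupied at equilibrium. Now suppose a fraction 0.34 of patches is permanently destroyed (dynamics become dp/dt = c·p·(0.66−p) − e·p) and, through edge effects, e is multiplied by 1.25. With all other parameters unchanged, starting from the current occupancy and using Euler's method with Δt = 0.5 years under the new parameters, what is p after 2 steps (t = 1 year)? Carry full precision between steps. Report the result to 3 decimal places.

0.463

Observed p* = 216/416 = 0.51923.
Balance c(1−p*) = e gives e = 0.25×(1 − 0.51923) = 0.12019.
Starting from p₀ = 0.51923; update p ← p + (dp/dt)·Δt with the new parameters.
t = 0.5: p = 0.51923 + (-0.02987) = 0.48936
t = 1: p = 0.48936 + (-0.02632) = 0.46304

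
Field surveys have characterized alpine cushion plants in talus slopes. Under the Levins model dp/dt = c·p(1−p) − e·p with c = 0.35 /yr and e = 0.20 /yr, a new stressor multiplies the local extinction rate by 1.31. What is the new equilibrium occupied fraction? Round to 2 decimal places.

Before: p* = 1 − 0.20/0.35 = 0.4286.
After the change, c = 0.35, e = 0.262, so p* = 1 − 0.262/0.35 = 0.2514.

0.25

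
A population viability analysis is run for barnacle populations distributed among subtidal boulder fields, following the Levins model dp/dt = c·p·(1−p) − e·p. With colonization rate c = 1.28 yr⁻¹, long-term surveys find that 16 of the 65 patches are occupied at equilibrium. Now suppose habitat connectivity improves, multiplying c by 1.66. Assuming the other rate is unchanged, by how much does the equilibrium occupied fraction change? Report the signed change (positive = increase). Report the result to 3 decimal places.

0.300

Observed p* = 16/65 = 0.24615.
Balance c(1−p*) = e gives e = 1.28×(1 − 0.24615) = 0.96493.
New p* = 1 − e/c = 1 − 0.96493/2.12480 = 0.54587.
Δp* = 0.54587 − 0.24615 = +0.29972.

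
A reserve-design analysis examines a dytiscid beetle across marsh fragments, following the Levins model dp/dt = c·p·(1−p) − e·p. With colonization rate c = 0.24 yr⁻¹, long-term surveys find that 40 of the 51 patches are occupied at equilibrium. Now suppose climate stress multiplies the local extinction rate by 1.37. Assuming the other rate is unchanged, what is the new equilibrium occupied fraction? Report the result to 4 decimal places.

0.7045

Observed p* = 40/51 = 0.78431.
Balance c(1−p*) = e gives e = 0.24×(1 − 0.78431) = 0.05177.
New p* = 1 − e/c = 1 − 0.07092/0.24000 = 0.70450.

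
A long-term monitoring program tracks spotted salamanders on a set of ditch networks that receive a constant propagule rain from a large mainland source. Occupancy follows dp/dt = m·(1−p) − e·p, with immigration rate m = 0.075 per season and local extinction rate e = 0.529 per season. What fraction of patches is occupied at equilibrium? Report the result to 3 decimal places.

Setting dp/dt = 0: m − m·p* = e·p*, so m = (m+e)·p*.
p* = m/(m+e) = 0.075/(0.075+0.529) = 0.075/0.6040 = 0.1242.

0.124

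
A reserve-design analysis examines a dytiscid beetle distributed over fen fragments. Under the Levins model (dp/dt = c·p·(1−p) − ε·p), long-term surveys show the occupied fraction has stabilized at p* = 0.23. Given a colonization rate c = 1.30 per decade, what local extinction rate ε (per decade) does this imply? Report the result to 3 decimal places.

1.001

At equilibrium c(1−p*) = ε.
ε = 1.30 × (1 − 0.23) = 1.30 × 0.7700 = 1.0010.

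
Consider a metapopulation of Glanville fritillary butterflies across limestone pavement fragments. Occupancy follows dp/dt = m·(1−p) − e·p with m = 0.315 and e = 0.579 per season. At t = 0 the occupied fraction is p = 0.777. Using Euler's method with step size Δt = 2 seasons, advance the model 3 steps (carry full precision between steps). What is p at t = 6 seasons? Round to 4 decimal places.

Update rule: p ← p + [m·(1−p) − e·p]·Δt with Δt = 2.
t = 2: p = 0.77700 + (-0.75928) = 0.01772
t = 4: p = 0.01772 + (+0.59831) = 0.61603
t = 6: p = 0.61603 + (-0.47147) = 0.14457

0.1446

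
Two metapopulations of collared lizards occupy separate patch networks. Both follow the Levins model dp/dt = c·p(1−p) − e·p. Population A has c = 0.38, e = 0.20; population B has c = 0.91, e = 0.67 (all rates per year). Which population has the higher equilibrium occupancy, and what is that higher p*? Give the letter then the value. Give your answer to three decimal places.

A, 0.474

A: p*_A = 1 − 0.20/0.38 = 0.4737.
B: p*_B = 1 − 0.67/0.91 = 0.2637.
A is higher at 0.4737.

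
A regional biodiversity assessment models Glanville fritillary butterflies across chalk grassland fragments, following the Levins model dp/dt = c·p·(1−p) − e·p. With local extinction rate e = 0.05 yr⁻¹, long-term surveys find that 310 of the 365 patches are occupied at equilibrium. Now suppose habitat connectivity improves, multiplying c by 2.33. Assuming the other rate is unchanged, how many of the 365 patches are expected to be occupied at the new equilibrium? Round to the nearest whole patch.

Observed p* = 310/365 = 0.84932.
Balance c(1−p*) = e gives c = e/(1 − 0.84932) = 0.05/0.15068 = 0.33183.
New p* = 1 − e/c = 1 − 0.05000/0.77316 = 0.93533.
Expected occupied = 365 × 0.93533 = 341.40 ≈ 341.

341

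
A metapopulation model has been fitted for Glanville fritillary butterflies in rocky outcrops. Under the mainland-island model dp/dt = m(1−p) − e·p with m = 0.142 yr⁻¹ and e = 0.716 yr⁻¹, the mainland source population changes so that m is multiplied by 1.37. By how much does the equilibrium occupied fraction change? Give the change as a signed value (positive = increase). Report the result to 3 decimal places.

0.048

Before: p* = 0.142/(0.142+0.716) = 0.1655.
After: m = 0.19454, e = 0.716; p* = 0.19454/0.9105 = 0.2137.
Δp* = 0.2137 − 0.1655 = +0.0482.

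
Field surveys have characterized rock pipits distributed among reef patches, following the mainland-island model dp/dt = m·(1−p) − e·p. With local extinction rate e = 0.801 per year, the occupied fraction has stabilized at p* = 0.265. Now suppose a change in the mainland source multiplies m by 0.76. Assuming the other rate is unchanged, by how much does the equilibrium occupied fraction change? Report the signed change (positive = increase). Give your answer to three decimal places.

-0.050

Balance m(1−p*) = e·p* gives m = e·p*/(1−p*) = 0.801×0.26500/0.73500 = 0.28880.
New p* = m/(m+e) = 0.21949/(0.21949+0.80100) = 0.21508.
Δp* = 0.21508 − 0.26500 = -0.04992.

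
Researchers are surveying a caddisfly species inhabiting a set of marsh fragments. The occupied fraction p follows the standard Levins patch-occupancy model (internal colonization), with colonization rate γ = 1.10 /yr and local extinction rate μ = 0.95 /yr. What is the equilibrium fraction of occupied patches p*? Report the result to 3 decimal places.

0.136

Setting dp/dt = 0 and dividing through by p* gives γ·(1−p*) = μ.
So p* = 1 − μ/γ = 1 − 0.95/1.10 = 1 − 0.8636 = 0.1364.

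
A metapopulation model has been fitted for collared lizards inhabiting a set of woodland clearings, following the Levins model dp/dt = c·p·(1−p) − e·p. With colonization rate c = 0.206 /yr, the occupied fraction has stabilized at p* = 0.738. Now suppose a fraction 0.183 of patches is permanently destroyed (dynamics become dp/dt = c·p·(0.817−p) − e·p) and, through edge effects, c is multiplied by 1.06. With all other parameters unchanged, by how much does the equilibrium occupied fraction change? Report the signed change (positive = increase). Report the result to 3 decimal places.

-0.168

Balance c(1−p*) = e gives e = 0.206×(1 − 0.73800) = 0.05397.
New p* = 0.817 − e/c = 0.817 − 0.05397/0.21836 = 0.56984.
Δp* = 0.56984 − 0.73800 = -0.16816.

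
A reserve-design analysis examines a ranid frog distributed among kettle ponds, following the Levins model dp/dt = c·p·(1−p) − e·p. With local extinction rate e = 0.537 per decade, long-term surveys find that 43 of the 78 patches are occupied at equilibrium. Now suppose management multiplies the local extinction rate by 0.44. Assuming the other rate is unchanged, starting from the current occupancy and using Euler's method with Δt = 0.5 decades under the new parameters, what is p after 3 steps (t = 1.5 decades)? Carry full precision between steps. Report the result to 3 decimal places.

Observed p* = 43/78 = 0.55128.
Balance c(1−p*) = e gives c = e/(1 − 0.55128) = 0.537/0.44872 = 1.19674.
Starting from p₀ = 0.55128; update p ← p + (dp/dt)·Δt with the new parameters.
step 1: Δp = +0.08289, p = 0.63417
step 2: Δp = +0.06390, p = 0.69807
step 3: Δp = +0.04365, p = 0.74172

0.742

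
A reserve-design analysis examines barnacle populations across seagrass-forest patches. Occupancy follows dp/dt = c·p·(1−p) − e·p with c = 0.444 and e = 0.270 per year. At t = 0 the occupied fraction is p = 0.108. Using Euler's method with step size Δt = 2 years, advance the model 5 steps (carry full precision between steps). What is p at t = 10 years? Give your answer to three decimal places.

Update rule: p ← p + [c·p·(1−p) − e·p]·Δt with Δt = 2.
p: 0.10800 → 0.13523  (Δp = +0.02723)
p: 0.13523 → 0.16605  (Δp = +0.03082)
p: 0.16605 → 0.19935  (Δp = +0.03330)
p: 0.19935 → 0.23343  (Δp = +0.03408)
p: 0.23343 → 0.26628  (Δp = +0.03285)

0.266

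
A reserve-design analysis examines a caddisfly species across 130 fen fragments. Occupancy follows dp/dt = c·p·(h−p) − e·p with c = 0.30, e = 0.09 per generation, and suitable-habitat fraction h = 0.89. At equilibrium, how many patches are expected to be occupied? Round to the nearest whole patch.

p* = h − e/c = 0.89 − 0.3000 = 0.5900.
Expected occupied patches = N × p* = 130 × 0.5900 = 76.70 ≈ 77.

77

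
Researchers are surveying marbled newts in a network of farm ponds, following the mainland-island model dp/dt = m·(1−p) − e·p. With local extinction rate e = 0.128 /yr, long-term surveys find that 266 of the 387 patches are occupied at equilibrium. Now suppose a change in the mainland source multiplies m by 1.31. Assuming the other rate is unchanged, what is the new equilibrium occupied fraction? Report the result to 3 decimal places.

0.742

Observed p* = 266/387 = 0.68734.
Balance m(1−p*) = e·p* gives m = e·p*/(1−p*) = 0.128×0.68734/0.31266 = 0.28139.
New p* = m/(m+e) = 0.36862/(0.36862+0.12800) = 0.74226.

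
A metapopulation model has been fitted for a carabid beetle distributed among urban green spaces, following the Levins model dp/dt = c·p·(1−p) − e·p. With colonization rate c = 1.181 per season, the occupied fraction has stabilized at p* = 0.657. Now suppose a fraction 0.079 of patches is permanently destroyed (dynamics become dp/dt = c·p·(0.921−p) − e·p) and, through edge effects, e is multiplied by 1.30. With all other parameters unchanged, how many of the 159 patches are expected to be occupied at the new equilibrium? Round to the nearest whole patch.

76

Balance c(1−p*) = e gives e = 1.181×(1 − 0.65700) = 0.40508.
New p* = 0.921 − e/c = 0.921 − 0.52660/1.18100 = 0.47511.
Expected occupied = 159 × 0.47511 = 75.54 ≈ 76.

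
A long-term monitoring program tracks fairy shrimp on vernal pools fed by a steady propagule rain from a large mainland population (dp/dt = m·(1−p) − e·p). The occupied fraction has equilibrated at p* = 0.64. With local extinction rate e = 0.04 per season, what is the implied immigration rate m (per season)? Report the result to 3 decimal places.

0.071

At equilibrium m(1−p*) = e·p*, so m = e·p*/(1−p*).
m = 0.04 × 0.64 / 0.3600 = 0.0256/0.3600 = 0.0711.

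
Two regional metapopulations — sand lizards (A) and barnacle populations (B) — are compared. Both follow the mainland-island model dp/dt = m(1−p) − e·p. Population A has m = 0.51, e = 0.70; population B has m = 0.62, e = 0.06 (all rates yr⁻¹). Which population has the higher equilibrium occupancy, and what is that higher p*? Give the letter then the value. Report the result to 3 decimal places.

A: p*_A = m/(m+e) = 0.51/1.2100 = 0.4215.
B: p*_B = 0.62/0.6800 = 0.9118.
B is higher at 0.9118.

B, 0.912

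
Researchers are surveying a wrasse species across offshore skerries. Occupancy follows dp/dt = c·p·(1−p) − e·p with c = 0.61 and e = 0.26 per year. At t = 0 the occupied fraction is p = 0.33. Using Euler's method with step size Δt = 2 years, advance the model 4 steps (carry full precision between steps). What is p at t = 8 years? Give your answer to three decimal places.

Update rule: p ← p + [c·p·(1−p) − e·p]·Δt with Δt = 2.
step 1: Δp = +0.09814, p = 0.42814
step 2: Δp = +0.07607, p = 0.50421
step 3: Δp = +0.04279, p = 0.54700
step 4: Δp = +0.01787, p = 0.56486

0.565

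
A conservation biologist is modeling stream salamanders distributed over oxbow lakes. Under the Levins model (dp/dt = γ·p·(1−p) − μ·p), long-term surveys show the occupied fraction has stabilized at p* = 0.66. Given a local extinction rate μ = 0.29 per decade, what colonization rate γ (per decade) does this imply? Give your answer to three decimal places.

0.853

At equilibrium γ(1−p*) = μ, so γ = μ/(1−p*).
γ = 0.29/(1 − 0.66) = 0.29/0.3400 = 0.8529.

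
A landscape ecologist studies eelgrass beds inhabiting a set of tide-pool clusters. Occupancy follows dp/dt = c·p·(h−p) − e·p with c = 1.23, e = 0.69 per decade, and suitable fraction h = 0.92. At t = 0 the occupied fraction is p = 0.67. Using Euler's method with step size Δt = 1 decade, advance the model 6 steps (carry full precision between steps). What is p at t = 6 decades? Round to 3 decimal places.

0.361

Update rule: p ← p + [c·p·(h−p) − e·p]·Δt with Δt = 1.
p: 0.67000 → 0.41373  (Δp = -0.25627)
p: 0.41373 → 0.38589  (Δp = -0.02784)
p: 0.38589 → 0.37314  (Δp = -0.01275)
p: 0.37314 → 0.36666  (Δp = -0.00648)
p: 0.36666 → 0.36322  (Δp = -0.00344)
p: 0.36322 → 0.36134  (Δp = -0.00187)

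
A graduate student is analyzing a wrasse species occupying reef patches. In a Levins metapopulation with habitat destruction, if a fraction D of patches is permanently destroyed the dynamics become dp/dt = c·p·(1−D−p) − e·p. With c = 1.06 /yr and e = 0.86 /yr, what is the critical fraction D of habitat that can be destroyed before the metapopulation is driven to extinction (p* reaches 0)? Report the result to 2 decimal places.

The nontrivial equilibrium is p* = (1−D) − e/c; extinction occurs when this hits zero.
So D_crit = 1 − e/c = 1 − 0.86/1.06 = 1 − 0.8113 = 0.1887.
Note this equals the original equilibrium occupancy — the Levins extinction-debt result.

0.19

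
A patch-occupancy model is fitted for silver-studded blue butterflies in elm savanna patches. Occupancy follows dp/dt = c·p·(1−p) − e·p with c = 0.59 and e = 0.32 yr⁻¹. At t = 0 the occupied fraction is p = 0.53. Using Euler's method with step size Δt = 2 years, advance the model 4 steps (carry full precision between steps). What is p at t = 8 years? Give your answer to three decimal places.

0.460

Update rule: p ← p + [c·p·(1−p) − e·p]·Δt with Δt = 2.
  1  |  dp/dt·Δt = -0.045262  |  p_1 = 0.484738
  2  |  dp/dt·Δt = -0.015507  |  p_2 = 0.469231
  3  |  dp/dt·Δt = -0.006425  |  p_3 = 0.462806
  4  |  dp/dt·Δt = -0.002828  |  p_4 = 0.459978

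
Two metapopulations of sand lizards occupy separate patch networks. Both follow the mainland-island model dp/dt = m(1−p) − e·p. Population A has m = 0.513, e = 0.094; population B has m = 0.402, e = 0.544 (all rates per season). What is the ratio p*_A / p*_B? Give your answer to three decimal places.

1.989

A: p*_A = m/(m+e) = 0.513/0.6070 = 0.8451.
B: p*_B = 0.402/0.9460 = 0.4249.
p*_A / p*_B = 0.8451/0.4249 = 1.9888.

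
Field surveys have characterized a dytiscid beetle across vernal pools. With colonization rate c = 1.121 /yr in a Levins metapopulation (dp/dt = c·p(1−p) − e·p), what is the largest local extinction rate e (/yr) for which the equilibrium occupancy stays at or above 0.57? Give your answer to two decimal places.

0.48

1 − e/c ≥ 0.57 ⇒ e ≤ c(1 − 0.57) = 1.121 × 0.4300.
e_max = 0.4820.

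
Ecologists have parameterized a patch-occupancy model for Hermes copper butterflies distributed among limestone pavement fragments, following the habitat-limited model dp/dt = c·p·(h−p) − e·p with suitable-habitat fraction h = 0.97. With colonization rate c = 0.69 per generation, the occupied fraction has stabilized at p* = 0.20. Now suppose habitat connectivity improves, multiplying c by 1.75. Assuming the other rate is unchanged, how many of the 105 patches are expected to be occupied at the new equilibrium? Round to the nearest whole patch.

Balance c(h−p*) = e gives e = 0.69×(0.97 − 0.20000) = 0.53130.
New p* = 0.97 − e/c = 0.97 − 0.53130/1.20750 = 0.53000.
Expected occupied = 105 × 0.53000 = 55.65 ≈ 56.

56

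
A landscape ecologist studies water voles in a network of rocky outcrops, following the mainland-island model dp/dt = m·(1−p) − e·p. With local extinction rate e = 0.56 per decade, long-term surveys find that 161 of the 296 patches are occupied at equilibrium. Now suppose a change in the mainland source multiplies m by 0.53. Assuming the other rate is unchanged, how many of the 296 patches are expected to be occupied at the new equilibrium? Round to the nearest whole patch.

Observed p* = 161/296 = 0.54392.
Balance m(1−p*) = e·p* gives m = e·p*/(1−p*) = 0.56×0.54392/0.45608 = 0.66785.
New p* = m/(m+e) = 0.35396/(0.35396+0.56000) = 0.38728.
Expected occupied = 296 × 0.38728 = 114.63 ≈ 115.

115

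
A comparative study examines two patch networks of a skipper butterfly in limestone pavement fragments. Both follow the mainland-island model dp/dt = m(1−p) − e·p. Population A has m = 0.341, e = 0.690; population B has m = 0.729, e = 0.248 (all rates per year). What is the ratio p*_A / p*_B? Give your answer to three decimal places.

A: p*_A = m/(m+e) = 0.341/1.0310 = 0.3307.
B: p*_B = 0.729/0.9770 = 0.7462.
p*_A / p*_B = 0.3307/0.7462 = 0.4433.

0.443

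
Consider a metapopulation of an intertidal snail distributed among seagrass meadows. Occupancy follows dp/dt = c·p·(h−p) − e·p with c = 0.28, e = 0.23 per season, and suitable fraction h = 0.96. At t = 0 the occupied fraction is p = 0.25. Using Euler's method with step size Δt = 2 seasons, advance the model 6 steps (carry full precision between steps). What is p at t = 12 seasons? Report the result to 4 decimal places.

0.1893

Update rule: p ← p + [c·p·(h−p) − e·p]·Δt with Δt = 2.
p: 0.25000 → 0.23440  (Δp = -0.01560)
p: 0.23440 → 0.22182  (Δp = -0.01258)
p: 0.22182 → 0.21148  (Δp = -0.01034)
p: 0.21148 → 0.20285  (Δp = -0.00863)
p: 0.20285 → 0.19554  (Δp = -0.00730)
p: 0.19554 → 0.18931  (Δp = -0.00624)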